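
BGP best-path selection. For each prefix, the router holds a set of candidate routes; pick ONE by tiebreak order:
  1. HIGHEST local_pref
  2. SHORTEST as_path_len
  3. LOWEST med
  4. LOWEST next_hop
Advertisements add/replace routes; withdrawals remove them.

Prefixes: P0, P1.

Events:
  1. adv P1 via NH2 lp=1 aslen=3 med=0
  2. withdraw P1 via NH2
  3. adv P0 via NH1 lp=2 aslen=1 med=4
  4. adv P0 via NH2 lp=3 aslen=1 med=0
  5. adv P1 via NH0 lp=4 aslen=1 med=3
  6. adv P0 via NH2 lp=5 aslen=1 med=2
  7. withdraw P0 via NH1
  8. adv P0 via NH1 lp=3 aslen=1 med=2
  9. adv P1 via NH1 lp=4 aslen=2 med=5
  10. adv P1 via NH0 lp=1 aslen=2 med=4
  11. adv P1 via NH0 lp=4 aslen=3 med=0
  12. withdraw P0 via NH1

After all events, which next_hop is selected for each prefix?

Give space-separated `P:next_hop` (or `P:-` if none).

Answer: P0:NH2 P1:NH1

Derivation:
Op 1: best P0=- P1=NH2
Op 2: best P0=- P1=-
Op 3: best P0=NH1 P1=-
Op 4: best P0=NH2 P1=-
Op 5: best P0=NH2 P1=NH0
Op 6: best P0=NH2 P1=NH0
Op 7: best P0=NH2 P1=NH0
Op 8: best P0=NH2 P1=NH0
Op 9: best P0=NH2 P1=NH0
Op 10: best P0=NH2 P1=NH1
Op 11: best P0=NH2 P1=NH1
Op 12: best P0=NH2 P1=NH1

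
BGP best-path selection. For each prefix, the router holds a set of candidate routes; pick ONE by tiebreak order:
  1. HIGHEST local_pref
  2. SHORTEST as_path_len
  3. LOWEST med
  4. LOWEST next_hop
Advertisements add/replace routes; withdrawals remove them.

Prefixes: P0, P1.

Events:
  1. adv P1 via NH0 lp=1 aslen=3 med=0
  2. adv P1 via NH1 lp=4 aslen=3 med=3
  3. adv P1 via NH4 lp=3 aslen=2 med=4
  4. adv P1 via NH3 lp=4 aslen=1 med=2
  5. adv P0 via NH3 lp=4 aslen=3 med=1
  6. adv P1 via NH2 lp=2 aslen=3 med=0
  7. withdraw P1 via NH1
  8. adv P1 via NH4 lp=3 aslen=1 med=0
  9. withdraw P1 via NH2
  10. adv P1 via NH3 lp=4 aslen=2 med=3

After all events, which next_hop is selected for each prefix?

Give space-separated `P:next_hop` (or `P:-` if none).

Op 1: best P0=- P1=NH0
Op 2: best P0=- P1=NH1
Op 3: best P0=- P1=NH1
Op 4: best P0=- P1=NH3
Op 5: best P0=NH3 P1=NH3
Op 6: best P0=NH3 P1=NH3
Op 7: best P0=NH3 P1=NH3
Op 8: best P0=NH3 P1=NH3
Op 9: best P0=NH3 P1=NH3
Op 10: best P0=NH3 P1=NH3

Answer: P0:NH3 P1:NH3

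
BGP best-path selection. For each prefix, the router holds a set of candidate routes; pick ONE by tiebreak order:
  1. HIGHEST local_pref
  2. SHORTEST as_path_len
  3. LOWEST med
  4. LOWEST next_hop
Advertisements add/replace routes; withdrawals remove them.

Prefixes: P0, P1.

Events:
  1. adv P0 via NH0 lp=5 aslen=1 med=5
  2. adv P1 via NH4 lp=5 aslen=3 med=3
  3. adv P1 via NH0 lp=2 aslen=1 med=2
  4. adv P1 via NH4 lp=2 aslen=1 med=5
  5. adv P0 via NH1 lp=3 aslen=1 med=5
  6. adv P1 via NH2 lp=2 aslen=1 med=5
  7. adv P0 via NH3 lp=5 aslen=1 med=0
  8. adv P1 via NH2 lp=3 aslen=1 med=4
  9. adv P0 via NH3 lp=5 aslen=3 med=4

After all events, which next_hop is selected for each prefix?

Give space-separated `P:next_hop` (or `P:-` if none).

Op 1: best P0=NH0 P1=-
Op 2: best P0=NH0 P1=NH4
Op 3: best P0=NH0 P1=NH4
Op 4: best P0=NH0 P1=NH0
Op 5: best P0=NH0 P1=NH0
Op 6: best P0=NH0 P1=NH0
Op 7: best P0=NH3 P1=NH0
Op 8: best P0=NH3 P1=NH2
Op 9: best P0=NH0 P1=NH2

Answer: P0:NH0 P1:NH2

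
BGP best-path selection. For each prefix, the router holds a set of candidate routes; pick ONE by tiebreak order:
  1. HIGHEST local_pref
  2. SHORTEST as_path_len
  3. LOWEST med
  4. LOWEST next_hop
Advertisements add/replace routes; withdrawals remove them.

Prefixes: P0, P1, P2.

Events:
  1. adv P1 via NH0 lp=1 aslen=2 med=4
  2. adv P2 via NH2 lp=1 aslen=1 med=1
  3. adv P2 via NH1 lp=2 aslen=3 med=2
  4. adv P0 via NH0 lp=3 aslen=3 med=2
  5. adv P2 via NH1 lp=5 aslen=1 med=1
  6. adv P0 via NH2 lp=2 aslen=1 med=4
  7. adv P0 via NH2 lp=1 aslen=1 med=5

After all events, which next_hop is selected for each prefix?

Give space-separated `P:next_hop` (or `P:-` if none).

Answer: P0:NH0 P1:NH0 P2:NH1

Derivation:
Op 1: best P0=- P1=NH0 P2=-
Op 2: best P0=- P1=NH0 P2=NH2
Op 3: best P0=- P1=NH0 P2=NH1
Op 4: best P0=NH0 P1=NH0 P2=NH1
Op 5: best P0=NH0 P1=NH0 P2=NH1
Op 6: best P0=NH0 P1=NH0 P2=NH1
Op 7: best P0=NH0 P1=NH0 P2=NH1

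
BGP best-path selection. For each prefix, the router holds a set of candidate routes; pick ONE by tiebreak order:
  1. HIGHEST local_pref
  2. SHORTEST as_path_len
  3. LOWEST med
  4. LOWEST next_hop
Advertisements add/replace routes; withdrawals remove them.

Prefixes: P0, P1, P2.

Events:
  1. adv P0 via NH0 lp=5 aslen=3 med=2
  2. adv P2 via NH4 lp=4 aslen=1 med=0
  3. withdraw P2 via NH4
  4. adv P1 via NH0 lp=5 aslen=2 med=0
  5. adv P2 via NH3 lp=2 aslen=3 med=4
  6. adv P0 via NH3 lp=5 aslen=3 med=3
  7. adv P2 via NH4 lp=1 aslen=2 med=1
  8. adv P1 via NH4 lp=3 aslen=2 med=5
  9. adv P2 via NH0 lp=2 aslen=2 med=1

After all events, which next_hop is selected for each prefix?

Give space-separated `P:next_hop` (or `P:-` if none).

Answer: P0:NH0 P1:NH0 P2:NH0

Derivation:
Op 1: best P0=NH0 P1=- P2=-
Op 2: best P0=NH0 P1=- P2=NH4
Op 3: best P0=NH0 P1=- P2=-
Op 4: best P0=NH0 P1=NH0 P2=-
Op 5: best P0=NH0 P1=NH0 P2=NH3
Op 6: best P0=NH0 P1=NH0 P2=NH3
Op 7: best P0=NH0 P1=NH0 P2=NH3
Op 8: best P0=NH0 P1=NH0 P2=NH3
Op 9: best P0=NH0 P1=NH0 P2=NH0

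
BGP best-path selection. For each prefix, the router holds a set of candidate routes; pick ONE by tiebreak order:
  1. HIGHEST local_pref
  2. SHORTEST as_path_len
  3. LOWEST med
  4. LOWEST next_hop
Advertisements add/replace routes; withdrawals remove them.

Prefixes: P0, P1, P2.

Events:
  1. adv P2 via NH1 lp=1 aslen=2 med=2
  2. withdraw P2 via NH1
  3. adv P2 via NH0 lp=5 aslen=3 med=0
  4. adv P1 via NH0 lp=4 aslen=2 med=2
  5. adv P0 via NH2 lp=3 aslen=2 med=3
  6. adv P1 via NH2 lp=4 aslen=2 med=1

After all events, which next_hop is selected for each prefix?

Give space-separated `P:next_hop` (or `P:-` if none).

Answer: P0:NH2 P1:NH2 P2:NH0

Derivation:
Op 1: best P0=- P1=- P2=NH1
Op 2: best P0=- P1=- P2=-
Op 3: best P0=- P1=- P2=NH0
Op 4: best P0=- P1=NH0 P2=NH0
Op 5: best P0=NH2 P1=NH0 P2=NH0
Op 6: best P0=NH2 P1=NH2 P2=NH0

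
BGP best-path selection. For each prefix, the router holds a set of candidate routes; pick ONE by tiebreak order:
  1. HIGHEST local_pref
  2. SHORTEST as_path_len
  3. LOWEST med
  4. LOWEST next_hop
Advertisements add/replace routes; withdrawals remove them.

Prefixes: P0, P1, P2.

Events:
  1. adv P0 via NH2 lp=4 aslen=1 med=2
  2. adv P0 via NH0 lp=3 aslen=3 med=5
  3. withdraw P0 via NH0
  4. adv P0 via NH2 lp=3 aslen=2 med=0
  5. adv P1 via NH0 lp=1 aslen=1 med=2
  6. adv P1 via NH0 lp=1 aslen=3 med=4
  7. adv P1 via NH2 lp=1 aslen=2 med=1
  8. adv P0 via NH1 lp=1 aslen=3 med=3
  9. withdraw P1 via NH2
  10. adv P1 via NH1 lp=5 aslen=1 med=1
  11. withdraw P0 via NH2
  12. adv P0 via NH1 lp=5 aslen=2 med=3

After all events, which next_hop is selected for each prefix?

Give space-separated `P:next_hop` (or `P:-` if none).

Answer: P0:NH1 P1:NH1 P2:-

Derivation:
Op 1: best P0=NH2 P1=- P2=-
Op 2: best P0=NH2 P1=- P2=-
Op 3: best P0=NH2 P1=- P2=-
Op 4: best P0=NH2 P1=- P2=-
Op 5: best P0=NH2 P1=NH0 P2=-
Op 6: best P0=NH2 P1=NH0 P2=-
Op 7: best P0=NH2 P1=NH2 P2=-
Op 8: best P0=NH2 P1=NH2 P2=-
Op 9: best P0=NH2 P1=NH0 P2=-
Op 10: best P0=NH2 P1=NH1 P2=-
Op 11: best P0=NH1 P1=NH1 P2=-
Op 12: best P0=NH1 P1=NH1 P2=-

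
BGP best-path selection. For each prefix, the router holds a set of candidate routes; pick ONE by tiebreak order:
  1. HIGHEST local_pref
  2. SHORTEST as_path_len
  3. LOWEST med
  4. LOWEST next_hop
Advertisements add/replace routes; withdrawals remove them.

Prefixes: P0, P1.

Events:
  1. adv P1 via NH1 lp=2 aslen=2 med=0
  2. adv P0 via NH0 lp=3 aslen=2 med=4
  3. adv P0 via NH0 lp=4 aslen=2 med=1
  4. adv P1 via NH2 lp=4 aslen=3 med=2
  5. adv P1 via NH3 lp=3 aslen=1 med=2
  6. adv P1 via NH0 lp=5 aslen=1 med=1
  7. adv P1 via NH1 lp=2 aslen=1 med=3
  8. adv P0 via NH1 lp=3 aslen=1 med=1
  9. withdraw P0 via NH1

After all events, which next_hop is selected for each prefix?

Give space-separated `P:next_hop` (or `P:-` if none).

Op 1: best P0=- P1=NH1
Op 2: best P0=NH0 P1=NH1
Op 3: best P0=NH0 P1=NH1
Op 4: best P0=NH0 P1=NH2
Op 5: best P0=NH0 P1=NH2
Op 6: best P0=NH0 P1=NH0
Op 7: best P0=NH0 P1=NH0
Op 8: best P0=NH0 P1=NH0
Op 9: best P0=NH0 P1=NH0

Answer: P0:NH0 P1:NH0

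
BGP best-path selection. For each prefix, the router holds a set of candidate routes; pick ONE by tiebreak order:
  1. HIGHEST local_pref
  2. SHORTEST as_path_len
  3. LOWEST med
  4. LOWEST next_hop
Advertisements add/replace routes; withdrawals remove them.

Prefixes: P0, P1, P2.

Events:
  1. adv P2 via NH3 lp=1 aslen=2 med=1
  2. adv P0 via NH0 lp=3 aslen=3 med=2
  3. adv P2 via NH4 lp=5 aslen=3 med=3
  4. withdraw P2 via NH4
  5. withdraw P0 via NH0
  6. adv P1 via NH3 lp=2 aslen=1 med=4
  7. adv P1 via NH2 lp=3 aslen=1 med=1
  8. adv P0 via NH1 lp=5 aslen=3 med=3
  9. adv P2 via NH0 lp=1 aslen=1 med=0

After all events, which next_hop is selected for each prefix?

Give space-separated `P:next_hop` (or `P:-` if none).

Op 1: best P0=- P1=- P2=NH3
Op 2: best P0=NH0 P1=- P2=NH3
Op 3: best P0=NH0 P1=- P2=NH4
Op 4: best P0=NH0 P1=- P2=NH3
Op 5: best P0=- P1=- P2=NH3
Op 6: best P0=- P1=NH3 P2=NH3
Op 7: best P0=- P1=NH2 P2=NH3
Op 8: best P0=NH1 P1=NH2 P2=NH3
Op 9: best P0=NH1 P1=NH2 P2=NH0

Answer: P0:NH1 P1:NH2 P2:NH0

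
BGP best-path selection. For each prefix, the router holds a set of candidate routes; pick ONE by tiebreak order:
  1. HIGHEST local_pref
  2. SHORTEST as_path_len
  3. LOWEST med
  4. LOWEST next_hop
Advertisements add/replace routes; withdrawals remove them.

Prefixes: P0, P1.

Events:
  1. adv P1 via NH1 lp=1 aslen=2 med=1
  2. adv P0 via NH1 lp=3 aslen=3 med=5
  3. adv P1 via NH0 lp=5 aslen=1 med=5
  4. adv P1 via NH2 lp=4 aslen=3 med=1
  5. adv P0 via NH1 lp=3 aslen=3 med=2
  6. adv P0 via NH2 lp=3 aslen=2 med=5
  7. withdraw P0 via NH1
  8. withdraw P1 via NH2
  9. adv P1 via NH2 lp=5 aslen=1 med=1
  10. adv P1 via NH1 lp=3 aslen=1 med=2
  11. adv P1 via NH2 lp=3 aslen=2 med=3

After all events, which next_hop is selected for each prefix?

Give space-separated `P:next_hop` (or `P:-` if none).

Op 1: best P0=- P1=NH1
Op 2: best P0=NH1 P1=NH1
Op 3: best P0=NH1 P1=NH0
Op 4: best P0=NH1 P1=NH0
Op 5: best P0=NH1 P1=NH0
Op 6: best P0=NH2 P1=NH0
Op 7: best P0=NH2 P1=NH0
Op 8: best P0=NH2 P1=NH0
Op 9: best P0=NH2 P1=NH2
Op 10: best P0=NH2 P1=NH2
Op 11: best P0=NH2 P1=NH0

Answer: P0:NH2 P1:NH0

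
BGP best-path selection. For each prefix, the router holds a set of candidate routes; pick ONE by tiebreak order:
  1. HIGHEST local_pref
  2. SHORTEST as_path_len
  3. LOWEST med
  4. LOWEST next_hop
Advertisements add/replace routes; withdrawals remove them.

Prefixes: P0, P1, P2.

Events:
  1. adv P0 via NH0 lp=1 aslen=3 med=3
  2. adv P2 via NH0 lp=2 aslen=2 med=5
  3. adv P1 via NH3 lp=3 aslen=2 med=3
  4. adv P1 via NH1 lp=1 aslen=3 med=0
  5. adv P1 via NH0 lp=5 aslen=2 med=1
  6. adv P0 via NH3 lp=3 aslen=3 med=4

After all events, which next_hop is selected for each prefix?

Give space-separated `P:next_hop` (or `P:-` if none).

Op 1: best P0=NH0 P1=- P2=-
Op 2: best P0=NH0 P1=- P2=NH0
Op 3: best P0=NH0 P1=NH3 P2=NH0
Op 4: best P0=NH0 P1=NH3 P2=NH0
Op 5: best P0=NH0 P1=NH0 P2=NH0
Op 6: best P0=NH3 P1=NH0 P2=NH0

Answer: P0:NH3 P1:NH0 P2:NH0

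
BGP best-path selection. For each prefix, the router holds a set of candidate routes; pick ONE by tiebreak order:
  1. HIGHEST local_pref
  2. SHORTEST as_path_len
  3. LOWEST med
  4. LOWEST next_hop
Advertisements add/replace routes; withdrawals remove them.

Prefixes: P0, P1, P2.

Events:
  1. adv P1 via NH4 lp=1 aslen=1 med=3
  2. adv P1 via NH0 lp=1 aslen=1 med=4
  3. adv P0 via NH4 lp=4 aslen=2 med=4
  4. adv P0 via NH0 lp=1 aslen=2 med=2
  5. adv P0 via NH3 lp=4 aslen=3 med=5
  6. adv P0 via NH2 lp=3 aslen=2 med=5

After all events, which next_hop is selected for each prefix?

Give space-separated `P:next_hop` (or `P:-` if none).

Answer: P0:NH4 P1:NH4 P2:-

Derivation:
Op 1: best P0=- P1=NH4 P2=-
Op 2: best P0=- P1=NH4 P2=-
Op 3: best P0=NH4 P1=NH4 P2=-
Op 4: best P0=NH4 P1=NH4 P2=-
Op 5: best P0=NH4 P1=NH4 P2=-
Op 6: best P0=NH4 P1=NH4 P2=-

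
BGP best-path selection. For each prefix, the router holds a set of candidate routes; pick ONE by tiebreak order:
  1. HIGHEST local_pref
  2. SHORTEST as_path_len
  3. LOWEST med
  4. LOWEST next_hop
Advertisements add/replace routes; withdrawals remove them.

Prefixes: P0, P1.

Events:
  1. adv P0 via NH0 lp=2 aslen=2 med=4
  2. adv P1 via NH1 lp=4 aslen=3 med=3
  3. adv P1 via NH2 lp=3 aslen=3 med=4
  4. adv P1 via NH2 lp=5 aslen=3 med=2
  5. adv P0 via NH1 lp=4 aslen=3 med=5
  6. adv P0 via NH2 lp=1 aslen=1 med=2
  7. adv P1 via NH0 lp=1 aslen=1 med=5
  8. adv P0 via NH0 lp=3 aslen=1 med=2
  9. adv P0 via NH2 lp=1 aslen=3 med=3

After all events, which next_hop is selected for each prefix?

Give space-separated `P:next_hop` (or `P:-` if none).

Answer: P0:NH1 P1:NH2

Derivation:
Op 1: best P0=NH0 P1=-
Op 2: best P0=NH0 P1=NH1
Op 3: best P0=NH0 P1=NH1
Op 4: best P0=NH0 P1=NH2
Op 5: best P0=NH1 P1=NH2
Op 6: best P0=NH1 P1=NH2
Op 7: best P0=NH1 P1=NH2
Op 8: best P0=NH1 P1=NH2
Op 9: best P0=NH1 P1=NH2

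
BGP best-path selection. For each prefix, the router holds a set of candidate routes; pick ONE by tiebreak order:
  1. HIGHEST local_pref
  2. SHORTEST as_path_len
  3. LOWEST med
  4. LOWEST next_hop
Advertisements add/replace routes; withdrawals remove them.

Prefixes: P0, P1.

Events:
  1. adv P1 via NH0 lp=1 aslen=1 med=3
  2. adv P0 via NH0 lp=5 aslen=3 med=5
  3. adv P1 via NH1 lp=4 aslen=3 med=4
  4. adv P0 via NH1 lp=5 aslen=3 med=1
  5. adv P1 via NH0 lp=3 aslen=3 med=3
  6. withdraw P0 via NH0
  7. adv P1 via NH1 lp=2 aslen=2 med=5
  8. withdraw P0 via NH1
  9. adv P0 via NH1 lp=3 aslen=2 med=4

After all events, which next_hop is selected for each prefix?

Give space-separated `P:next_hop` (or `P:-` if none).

Op 1: best P0=- P1=NH0
Op 2: best P0=NH0 P1=NH0
Op 3: best P0=NH0 P1=NH1
Op 4: best P0=NH1 P1=NH1
Op 5: best P0=NH1 P1=NH1
Op 6: best P0=NH1 P1=NH1
Op 7: best P0=NH1 P1=NH0
Op 8: best P0=- P1=NH0
Op 9: best P0=NH1 P1=NH0

Answer: P0:NH1 P1:NH0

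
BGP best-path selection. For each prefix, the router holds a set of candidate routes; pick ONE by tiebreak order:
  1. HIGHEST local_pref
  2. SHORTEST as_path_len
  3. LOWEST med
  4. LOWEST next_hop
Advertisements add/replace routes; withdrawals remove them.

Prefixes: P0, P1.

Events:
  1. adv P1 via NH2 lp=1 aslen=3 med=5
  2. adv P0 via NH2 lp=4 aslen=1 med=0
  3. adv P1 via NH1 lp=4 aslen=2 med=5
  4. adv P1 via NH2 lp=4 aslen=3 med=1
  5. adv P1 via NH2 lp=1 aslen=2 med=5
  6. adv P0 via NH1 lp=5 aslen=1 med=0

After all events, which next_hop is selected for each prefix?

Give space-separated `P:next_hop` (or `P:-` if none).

Op 1: best P0=- P1=NH2
Op 2: best P0=NH2 P1=NH2
Op 3: best P0=NH2 P1=NH1
Op 4: best P0=NH2 P1=NH1
Op 5: best P0=NH2 P1=NH1
Op 6: best P0=NH1 P1=NH1

Answer: P0:NH1 P1:NH1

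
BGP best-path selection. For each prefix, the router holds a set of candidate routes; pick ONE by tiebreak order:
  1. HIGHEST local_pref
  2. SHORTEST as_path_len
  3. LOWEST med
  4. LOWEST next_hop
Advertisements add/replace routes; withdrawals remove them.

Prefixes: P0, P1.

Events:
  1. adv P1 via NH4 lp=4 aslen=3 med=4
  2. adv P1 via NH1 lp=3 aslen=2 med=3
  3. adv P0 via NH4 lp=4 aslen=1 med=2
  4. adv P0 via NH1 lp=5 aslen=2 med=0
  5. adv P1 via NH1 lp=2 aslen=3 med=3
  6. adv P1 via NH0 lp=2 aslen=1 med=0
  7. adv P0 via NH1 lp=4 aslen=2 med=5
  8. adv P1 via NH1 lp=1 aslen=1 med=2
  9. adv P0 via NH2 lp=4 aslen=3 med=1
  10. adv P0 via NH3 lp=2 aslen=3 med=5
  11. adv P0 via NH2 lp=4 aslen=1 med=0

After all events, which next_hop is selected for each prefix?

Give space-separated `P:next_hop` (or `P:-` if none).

Op 1: best P0=- P1=NH4
Op 2: best P0=- P1=NH4
Op 3: best P0=NH4 P1=NH4
Op 4: best P0=NH1 P1=NH4
Op 5: best P0=NH1 P1=NH4
Op 6: best P0=NH1 P1=NH4
Op 7: best P0=NH4 P1=NH4
Op 8: best P0=NH4 P1=NH4
Op 9: best P0=NH4 P1=NH4
Op 10: best P0=NH4 P1=NH4
Op 11: best P0=NH2 P1=NH4

Answer: P0:NH2 P1:NH4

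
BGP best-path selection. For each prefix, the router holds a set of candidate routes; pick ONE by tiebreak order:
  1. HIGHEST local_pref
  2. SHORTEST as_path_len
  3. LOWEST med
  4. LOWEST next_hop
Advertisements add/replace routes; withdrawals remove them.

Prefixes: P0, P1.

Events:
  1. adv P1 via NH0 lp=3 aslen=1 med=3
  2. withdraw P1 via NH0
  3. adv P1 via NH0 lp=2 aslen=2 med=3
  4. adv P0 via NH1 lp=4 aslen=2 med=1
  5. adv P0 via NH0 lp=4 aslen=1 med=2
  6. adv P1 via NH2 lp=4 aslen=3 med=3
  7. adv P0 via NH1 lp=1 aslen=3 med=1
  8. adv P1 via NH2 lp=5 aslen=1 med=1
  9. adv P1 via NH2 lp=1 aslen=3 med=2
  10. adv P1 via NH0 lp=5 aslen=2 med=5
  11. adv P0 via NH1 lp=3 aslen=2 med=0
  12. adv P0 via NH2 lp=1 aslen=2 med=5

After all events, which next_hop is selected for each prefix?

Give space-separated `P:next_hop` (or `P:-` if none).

Op 1: best P0=- P1=NH0
Op 2: best P0=- P1=-
Op 3: best P0=- P1=NH0
Op 4: best P0=NH1 P1=NH0
Op 5: best P0=NH0 P1=NH0
Op 6: best P0=NH0 P1=NH2
Op 7: best P0=NH0 P1=NH2
Op 8: best P0=NH0 P1=NH2
Op 9: best P0=NH0 P1=NH0
Op 10: best P0=NH0 P1=NH0
Op 11: best P0=NH0 P1=NH0
Op 12: best P0=NH0 P1=NH0

Answer: P0:NH0 P1:NH0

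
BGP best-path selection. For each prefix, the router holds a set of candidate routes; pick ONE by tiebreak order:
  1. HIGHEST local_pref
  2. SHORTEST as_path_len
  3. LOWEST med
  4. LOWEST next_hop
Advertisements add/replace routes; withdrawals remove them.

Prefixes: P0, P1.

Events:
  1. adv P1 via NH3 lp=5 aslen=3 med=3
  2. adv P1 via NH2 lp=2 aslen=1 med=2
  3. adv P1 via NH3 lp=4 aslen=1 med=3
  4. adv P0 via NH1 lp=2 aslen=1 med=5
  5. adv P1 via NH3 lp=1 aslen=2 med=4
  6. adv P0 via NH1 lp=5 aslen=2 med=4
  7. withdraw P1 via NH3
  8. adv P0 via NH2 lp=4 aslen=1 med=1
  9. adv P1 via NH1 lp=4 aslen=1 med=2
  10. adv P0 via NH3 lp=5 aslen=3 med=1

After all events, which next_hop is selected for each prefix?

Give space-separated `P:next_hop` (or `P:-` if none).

Answer: P0:NH1 P1:NH1

Derivation:
Op 1: best P0=- P1=NH3
Op 2: best P0=- P1=NH3
Op 3: best P0=- P1=NH3
Op 4: best P0=NH1 P1=NH3
Op 5: best P0=NH1 P1=NH2
Op 6: best P0=NH1 P1=NH2
Op 7: best P0=NH1 P1=NH2
Op 8: best P0=NH1 P1=NH2
Op 9: best P0=NH1 P1=NH1
Op 10: best P0=NH1 P1=NH1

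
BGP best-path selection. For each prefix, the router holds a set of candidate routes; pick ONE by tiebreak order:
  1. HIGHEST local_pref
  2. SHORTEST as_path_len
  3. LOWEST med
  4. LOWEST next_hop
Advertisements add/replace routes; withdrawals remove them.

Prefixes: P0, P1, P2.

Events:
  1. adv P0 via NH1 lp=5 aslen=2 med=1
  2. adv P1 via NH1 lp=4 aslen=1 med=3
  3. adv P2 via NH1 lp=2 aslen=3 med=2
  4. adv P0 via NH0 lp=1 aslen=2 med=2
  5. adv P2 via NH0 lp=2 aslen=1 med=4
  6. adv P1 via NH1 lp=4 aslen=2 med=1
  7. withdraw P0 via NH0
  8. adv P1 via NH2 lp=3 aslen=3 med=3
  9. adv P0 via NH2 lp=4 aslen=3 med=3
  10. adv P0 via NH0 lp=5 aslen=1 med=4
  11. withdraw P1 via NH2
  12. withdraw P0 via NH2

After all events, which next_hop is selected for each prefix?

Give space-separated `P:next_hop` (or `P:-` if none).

Answer: P0:NH0 P1:NH1 P2:NH0

Derivation:
Op 1: best P0=NH1 P1=- P2=-
Op 2: best P0=NH1 P1=NH1 P2=-
Op 3: best P0=NH1 P1=NH1 P2=NH1
Op 4: best P0=NH1 P1=NH1 P2=NH1
Op 5: best P0=NH1 P1=NH1 P2=NH0
Op 6: best P0=NH1 P1=NH1 P2=NH0
Op 7: best P0=NH1 P1=NH1 P2=NH0
Op 8: best P0=NH1 P1=NH1 P2=NH0
Op 9: best P0=NH1 P1=NH1 P2=NH0
Op 10: best P0=NH0 P1=NH1 P2=NH0
Op 11: best P0=NH0 P1=NH1 P2=NH0
Op 12: best P0=NH0 P1=NH1 P2=NH0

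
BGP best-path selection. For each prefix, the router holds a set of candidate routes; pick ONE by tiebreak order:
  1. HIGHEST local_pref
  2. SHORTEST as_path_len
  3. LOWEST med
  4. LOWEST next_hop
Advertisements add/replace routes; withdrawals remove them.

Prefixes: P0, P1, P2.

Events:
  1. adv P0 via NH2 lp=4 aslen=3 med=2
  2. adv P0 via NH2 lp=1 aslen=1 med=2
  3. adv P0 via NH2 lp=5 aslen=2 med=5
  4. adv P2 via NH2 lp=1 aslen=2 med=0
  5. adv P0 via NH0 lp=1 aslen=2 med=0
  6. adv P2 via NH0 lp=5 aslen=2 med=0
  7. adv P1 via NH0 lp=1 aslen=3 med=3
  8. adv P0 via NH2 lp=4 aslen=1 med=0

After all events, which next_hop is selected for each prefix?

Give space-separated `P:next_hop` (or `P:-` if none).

Op 1: best P0=NH2 P1=- P2=-
Op 2: best P0=NH2 P1=- P2=-
Op 3: best P0=NH2 P1=- P2=-
Op 4: best P0=NH2 P1=- P2=NH2
Op 5: best P0=NH2 P1=- P2=NH2
Op 6: best P0=NH2 P1=- P2=NH0
Op 7: best P0=NH2 P1=NH0 P2=NH0
Op 8: best P0=NH2 P1=NH0 P2=NH0

Answer: P0:NH2 P1:NH0 P2:NH0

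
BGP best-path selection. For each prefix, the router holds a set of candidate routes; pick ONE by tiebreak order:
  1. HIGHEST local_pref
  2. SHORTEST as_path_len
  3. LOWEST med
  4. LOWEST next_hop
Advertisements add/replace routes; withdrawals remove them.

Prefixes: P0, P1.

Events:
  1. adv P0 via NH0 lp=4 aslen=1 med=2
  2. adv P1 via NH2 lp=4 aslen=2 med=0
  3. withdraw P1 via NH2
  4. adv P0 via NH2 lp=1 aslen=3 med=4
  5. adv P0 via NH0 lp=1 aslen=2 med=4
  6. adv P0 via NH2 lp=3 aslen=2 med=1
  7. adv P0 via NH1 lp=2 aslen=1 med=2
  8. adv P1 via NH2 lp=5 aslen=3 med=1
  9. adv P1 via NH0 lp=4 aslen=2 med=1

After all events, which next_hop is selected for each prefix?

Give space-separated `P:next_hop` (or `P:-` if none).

Answer: P0:NH2 P1:NH2

Derivation:
Op 1: best P0=NH0 P1=-
Op 2: best P0=NH0 P1=NH2
Op 3: best P0=NH0 P1=-
Op 4: best P0=NH0 P1=-
Op 5: best P0=NH0 P1=-
Op 6: best P0=NH2 P1=-
Op 7: best P0=NH2 P1=-
Op 8: best P0=NH2 P1=NH2
Op 9: best P0=NH2 P1=NH2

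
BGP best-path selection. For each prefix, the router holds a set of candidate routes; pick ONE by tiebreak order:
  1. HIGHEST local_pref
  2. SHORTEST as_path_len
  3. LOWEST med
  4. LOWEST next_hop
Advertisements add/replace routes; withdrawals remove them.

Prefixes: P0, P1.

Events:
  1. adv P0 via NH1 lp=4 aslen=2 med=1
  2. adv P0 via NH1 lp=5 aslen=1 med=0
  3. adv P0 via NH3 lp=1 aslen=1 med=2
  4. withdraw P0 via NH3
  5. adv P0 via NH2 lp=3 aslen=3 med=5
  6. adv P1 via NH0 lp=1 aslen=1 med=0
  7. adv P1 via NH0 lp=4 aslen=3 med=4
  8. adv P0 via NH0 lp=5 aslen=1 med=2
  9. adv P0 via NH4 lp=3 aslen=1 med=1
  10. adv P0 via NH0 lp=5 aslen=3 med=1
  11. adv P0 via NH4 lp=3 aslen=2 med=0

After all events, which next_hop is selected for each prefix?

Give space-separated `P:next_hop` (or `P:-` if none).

Answer: P0:NH1 P1:NH0

Derivation:
Op 1: best P0=NH1 P1=-
Op 2: best P0=NH1 P1=-
Op 3: best P0=NH1 P1=-
Op 4: best P0=NH1 P1=-
Op 5: best P0=NH1 P1=-
Op 6: best P0=NH1 P1=NH0
Op 7: best P0=NH1 P1=NH0
Op 8: best P0=NH1 P1=NH0
Op 9: best P0=NH1 P1=NH0
Op 10: best P0=NH1 P1=NH0
Op 11: best P0=NH1 P1=NH0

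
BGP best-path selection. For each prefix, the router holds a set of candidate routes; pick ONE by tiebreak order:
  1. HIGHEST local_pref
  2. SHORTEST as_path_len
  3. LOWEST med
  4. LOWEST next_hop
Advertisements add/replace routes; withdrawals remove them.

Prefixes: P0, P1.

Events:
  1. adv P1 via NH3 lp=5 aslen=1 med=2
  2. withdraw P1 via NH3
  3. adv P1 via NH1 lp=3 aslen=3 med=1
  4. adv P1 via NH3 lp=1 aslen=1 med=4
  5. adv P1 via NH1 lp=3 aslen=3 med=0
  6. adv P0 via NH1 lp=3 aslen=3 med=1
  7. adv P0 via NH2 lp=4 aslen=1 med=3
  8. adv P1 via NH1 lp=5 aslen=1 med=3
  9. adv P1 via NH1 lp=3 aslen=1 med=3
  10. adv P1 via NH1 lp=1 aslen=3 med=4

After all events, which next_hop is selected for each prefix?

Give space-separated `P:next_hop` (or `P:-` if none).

Op 1: best P0=- P1=NH3
Op 2: best P0=- P1=-
Op 3: best P0=- P1=NH1
Op 4: best P0=- P1=NH1
Op 5: best P0=- P1=NH1
Op 6: best P0=NH1 P1=NH1
Op 7: best P0=NH2 P1=NH1
Op 8: best P0=NH2 P1=NH1
Op 9: best P0=NH2 P1=NH1
Op 10: best P0=NH2 P1=NH3

Answer: P0:NH2 P1:NH3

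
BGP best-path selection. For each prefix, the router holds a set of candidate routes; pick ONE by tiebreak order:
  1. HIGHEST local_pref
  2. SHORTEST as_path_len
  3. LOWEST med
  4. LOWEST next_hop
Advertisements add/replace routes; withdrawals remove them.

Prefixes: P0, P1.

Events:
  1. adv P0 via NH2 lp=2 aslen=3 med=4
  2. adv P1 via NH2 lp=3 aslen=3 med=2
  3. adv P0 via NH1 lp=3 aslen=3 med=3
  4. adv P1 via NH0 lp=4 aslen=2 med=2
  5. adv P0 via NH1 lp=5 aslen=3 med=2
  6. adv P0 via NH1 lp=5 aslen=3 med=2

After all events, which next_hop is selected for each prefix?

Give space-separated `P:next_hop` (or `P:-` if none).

Op 1: best P0=NH2 P1=-
Op 2: best P0=NH2 P1=NH2
Op 3: best P0=NH1 P1=NH2
Op 4: best P0=NH1 P1=NH0
Op 5: best P0=NH1 P1=NH0
Op 6: best P0=NH1 P1=NH0

Answer: P0:NH1 P1:NH0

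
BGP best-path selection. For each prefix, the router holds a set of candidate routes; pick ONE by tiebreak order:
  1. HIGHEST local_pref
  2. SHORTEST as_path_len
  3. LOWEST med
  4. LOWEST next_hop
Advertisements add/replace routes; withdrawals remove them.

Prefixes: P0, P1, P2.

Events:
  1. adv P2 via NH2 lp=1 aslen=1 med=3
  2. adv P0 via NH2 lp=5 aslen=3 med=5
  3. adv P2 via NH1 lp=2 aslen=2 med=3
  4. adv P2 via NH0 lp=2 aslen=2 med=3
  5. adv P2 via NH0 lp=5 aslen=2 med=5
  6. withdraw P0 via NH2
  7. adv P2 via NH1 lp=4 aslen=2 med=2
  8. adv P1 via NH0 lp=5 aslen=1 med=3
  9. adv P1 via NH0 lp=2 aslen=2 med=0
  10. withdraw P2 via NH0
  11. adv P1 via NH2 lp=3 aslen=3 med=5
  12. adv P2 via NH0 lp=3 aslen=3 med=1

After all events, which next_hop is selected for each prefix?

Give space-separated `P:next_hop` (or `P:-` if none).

Answer: P0:- P1:NH2 P2:NH1

Derivation:
Op 1: best P0=- P1=- P2=NH2
Op 2: best P0=NH2 P1=- P2=NH2
Op 3: best P0=NH2 P1=- P2=NH1
Op 4: best P0=NH2 P1=- P2=NH0
Op 5: best P0=NH2 P1=- P2=NH0
Op 6: best P0=- P1=- P2=NH0
Op 7: best P0=- P1=- P2=NH0
Op 8: best P0=- P1=NH0 P2=NH0
Op 9: best P0=- P1=NH0 P2=NH0
Op 10: best P0=- P1=NH0 P2=NH1
Op 11: best P0=- P1=NH2 P2=NH1
Op 12: best P0=- P1=NH2 P2=NH1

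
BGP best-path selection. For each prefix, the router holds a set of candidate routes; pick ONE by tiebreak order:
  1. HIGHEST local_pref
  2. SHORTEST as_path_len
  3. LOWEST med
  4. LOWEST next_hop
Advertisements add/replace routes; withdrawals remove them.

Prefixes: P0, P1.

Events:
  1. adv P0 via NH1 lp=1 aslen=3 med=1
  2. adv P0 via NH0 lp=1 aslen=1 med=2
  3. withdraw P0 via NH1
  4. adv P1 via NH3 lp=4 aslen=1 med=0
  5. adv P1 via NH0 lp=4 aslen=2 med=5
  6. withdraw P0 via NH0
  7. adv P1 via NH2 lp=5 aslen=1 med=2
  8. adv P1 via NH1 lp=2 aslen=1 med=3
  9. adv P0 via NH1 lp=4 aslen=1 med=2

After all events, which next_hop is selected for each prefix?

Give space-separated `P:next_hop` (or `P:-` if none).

Answer: P0:NH1 P1:NH2

Derivation:
Op 1: best P0=NH1 P1=-
Op 2: best P0=NH0 P1=-
Op 3: best P0=NH0 P1=-
Op 4: best P0=NH0 P1=NH3
Op 5: best P0=NH0 P1=NH3
Op 6: best P0=- P1=NH3
Op 7: best P0=- P1=NH2
Op 8: best P0=- P1=NH2
Op 9: best P0=NH1 P1=NH2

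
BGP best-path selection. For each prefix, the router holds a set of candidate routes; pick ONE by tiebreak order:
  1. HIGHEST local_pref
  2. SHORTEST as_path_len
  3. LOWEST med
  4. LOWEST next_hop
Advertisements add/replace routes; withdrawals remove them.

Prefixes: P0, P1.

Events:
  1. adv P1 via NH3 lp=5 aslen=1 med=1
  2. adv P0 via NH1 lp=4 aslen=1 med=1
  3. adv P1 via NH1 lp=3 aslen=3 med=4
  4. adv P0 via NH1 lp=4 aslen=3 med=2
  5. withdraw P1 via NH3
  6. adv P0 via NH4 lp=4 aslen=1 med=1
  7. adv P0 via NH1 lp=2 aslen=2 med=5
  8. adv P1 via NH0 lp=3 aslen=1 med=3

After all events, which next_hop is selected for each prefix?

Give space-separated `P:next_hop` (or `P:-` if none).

Answer: P0:NH4 P1:NH0

Derivation:
Op 1: best P0=- P1=NH3
Op 2: best P0=NH1 P1=NH3
Op 3: best P0=NH1 P1=NH3
Op 4: best P0=NH1 P1=NH3
Op 5: best P0=NH1 P1=NH1
Op 6: best P0=NH4 P1=NH1
Op 7: best P0=NH4 P1=NH1
Op 8: best P0=NH4 P1=NH0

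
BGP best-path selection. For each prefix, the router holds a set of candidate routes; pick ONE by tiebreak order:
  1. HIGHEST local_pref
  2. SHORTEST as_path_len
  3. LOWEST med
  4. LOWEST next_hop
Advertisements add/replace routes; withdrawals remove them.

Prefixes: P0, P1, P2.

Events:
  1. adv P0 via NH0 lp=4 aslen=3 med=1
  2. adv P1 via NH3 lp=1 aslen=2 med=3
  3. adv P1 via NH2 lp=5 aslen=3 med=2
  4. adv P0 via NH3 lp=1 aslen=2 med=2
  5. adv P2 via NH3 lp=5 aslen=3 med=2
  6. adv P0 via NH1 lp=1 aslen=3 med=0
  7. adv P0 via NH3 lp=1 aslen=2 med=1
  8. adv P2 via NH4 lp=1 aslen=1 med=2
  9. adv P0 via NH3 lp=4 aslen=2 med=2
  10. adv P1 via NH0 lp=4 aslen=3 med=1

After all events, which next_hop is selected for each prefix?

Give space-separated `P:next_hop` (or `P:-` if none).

Answer: P0:NH3 P1:NH2 P2:NH3

Derivation:
Op 1: best P0=NH0 P1=- P2=-
Op 2: best P0=NH0 P1=NH3 P2=-
Op 3: best P0=NH0 P1=NH2 P2=-
Op 4: best P0=NH0 P1=NH2 P2=-
Op 5: best P0=NH0 P1=NH2 P2=NH3
Op 6: best P0=NH0 P1=NH2 P2=NH3
Op 7: best P0=NH0 P1=NH2 P2=NH3
Op 8: best P0=NH0 P1=NH2 P2=NH3
Op 9: best P0=NH3 P1=NH2 P2=NH3
Op 10: best P0=NH3 P1=NH2 P2=NH3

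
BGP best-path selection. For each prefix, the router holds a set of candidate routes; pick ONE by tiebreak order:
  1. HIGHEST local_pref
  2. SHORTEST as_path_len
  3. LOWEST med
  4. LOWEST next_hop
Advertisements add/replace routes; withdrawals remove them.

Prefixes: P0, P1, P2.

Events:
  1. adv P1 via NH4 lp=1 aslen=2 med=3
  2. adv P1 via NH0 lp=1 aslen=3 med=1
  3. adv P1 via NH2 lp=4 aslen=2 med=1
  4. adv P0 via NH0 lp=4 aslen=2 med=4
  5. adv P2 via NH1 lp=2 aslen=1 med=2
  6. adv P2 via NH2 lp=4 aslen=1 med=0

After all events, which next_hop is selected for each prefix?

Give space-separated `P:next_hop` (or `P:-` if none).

Op 1: best P0=- P1=NH4 P2=-
Op 2: best P0=- P1=NH4 P2=-
Op 3: best P0=- P1=NH2 P2=-
Op 4: best P0=NH0 P1=NH2 P2=-
Op 5: best P0=NH0 P1=NH2 P2=NH1
Op 6: best P0=NH0 P1=NH2 P2=NH2

Answer: P0:NH0 P1:NH2 P2:NH2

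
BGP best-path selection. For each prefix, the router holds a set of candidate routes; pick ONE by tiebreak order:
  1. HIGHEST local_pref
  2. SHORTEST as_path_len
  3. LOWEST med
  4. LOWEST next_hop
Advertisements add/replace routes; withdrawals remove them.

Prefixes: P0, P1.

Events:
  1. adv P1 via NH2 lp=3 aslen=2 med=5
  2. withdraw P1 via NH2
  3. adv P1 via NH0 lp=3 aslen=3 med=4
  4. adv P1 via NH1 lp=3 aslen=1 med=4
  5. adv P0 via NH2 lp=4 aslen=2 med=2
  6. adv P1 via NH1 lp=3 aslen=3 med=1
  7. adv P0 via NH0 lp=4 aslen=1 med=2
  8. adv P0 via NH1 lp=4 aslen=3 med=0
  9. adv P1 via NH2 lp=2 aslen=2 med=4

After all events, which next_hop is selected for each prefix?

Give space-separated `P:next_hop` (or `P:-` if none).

Answer: P0:NH0 P1:NH1

Derivation:
Op 1: best P0=- P1=NH2
Op 2: best P0=- P1=-
Op 3: best P0=- P1=NH0
Op 4: best P0=- P1=NH1
Op 5: best P0=NH2 P1=NH1
Op 6: best P0=NH2 P1=NH1
Op 7: best P0=NH0 P1=NH1
Op 8: best P0=NH0 P1=NH1
Op 9: best P0=NH0 P1=NH1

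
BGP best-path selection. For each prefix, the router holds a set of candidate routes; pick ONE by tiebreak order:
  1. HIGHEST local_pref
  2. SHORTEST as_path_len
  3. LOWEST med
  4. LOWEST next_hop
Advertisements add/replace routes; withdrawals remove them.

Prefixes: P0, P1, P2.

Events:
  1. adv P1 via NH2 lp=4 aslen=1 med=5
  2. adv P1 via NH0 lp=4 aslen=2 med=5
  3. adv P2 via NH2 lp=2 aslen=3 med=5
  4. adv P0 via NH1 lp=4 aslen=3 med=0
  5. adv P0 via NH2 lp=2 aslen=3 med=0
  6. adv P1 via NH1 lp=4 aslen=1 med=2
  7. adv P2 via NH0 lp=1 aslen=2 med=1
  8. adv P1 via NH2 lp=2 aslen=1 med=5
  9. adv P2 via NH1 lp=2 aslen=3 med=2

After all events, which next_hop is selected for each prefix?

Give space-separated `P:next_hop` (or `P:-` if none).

Answer: P0:NH1 P1:NH1 P2:NH1

Derivation:
Op 1: best P0=- P1=NH2 P2=-
Op 2: best P0=- P1=NH2 P2=-
Op 3: best P0=- P1=NH2 P2=NH2
Op 4: best P0=NH1 P1=NH2 P2=NH2
Op 5: best P0=NH1 P1=NH2 P2=NH2
Op 6: best P0=NH1 P1=NH1 P2=NH2
Op 7: best P0=NH1 P1=NH1 P2=NH2
Op 8: best P0=NH1 P1=NH1 P2=NH2
Op 9: best P0=NH1 P1=NH1 P2=NH1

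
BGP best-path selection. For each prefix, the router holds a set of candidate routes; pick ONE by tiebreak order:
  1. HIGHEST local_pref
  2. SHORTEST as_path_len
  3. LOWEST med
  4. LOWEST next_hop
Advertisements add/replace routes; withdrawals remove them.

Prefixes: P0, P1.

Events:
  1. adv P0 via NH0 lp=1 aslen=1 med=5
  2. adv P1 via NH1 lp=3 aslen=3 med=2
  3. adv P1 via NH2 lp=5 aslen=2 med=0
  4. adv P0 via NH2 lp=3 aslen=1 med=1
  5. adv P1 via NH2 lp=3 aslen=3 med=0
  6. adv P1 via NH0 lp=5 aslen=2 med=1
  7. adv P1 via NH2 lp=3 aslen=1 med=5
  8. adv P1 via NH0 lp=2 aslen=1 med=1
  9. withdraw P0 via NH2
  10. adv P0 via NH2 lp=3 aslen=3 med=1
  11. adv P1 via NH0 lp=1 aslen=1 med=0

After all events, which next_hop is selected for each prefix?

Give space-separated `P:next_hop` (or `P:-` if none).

Answer: P0:NH2 P1:NH2

Derivation:
Op 1: best P0=NH0 P1=-
Op 2: best P0=NH0 P1=NH1
Op 3: best P0=NH0 P1=NH2
Op 4: best P0=NH2 P1=NH2
Op 5: best P0=NH2 P1=NH2
Op 6: best P0=NH2 P1=NH0
Op 7: best P0=NH2 P1=NH0
Op 8: best P0=NH2 P1=NH2
Op 9: best P0=NH0 P1=NH2
Op 10: best P0=NH2 P1=NH2
Op 11: best P0=NH2 P1=NH2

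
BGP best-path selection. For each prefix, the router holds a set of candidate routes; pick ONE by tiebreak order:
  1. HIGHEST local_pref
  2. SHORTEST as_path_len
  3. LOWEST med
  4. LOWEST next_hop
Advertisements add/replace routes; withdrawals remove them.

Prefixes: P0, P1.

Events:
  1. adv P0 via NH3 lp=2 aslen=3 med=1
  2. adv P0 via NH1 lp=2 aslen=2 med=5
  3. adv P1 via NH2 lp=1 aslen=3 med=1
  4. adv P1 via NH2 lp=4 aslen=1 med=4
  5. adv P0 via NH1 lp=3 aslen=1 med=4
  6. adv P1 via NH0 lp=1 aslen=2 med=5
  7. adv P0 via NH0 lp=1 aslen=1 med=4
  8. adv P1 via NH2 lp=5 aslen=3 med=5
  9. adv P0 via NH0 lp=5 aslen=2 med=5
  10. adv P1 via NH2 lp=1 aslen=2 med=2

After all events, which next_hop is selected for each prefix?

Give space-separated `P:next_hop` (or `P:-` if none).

Op 1: best P0=NH3 P1=-
Op 2: best P0=NH1 P1=-
Op 3: best P0=NH1 P1=NH2
Op 4: best P0=NH1 P1=NH2
Op 5: best P0=NH1 P1=NH2
Op 6: best P0=NH1 P1=NH2
Op 7: best P0=NH1 P1=NH2
Op 8: best P0=NH1 P1=NH2
Op 9: best P0=NH0 P1=NH2
Op 10: best P0=NH0 P1=NH2

Answer: P0:NH0 P1:NH2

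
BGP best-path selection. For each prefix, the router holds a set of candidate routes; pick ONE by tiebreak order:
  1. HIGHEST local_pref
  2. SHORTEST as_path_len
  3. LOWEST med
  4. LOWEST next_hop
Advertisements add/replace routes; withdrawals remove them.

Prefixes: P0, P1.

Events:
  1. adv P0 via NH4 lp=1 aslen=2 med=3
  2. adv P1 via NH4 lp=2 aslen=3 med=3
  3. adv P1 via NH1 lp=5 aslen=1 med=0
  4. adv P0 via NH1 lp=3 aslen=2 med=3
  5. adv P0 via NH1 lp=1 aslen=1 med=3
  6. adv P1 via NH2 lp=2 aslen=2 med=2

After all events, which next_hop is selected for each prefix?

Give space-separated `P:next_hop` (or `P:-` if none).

Op 1: best P0=NH4 P1=-
Op 2: best P0=NH4 P1=NH4
Op 3: best P0=NH4 P1=NH1
Op 4: best P0=NH1 P1=NH1
Op 5: best P0=NH1 P1=NH1
Op 6: best P0=NH1 P1=NH1

Answer: P0:NH1 P1:NH1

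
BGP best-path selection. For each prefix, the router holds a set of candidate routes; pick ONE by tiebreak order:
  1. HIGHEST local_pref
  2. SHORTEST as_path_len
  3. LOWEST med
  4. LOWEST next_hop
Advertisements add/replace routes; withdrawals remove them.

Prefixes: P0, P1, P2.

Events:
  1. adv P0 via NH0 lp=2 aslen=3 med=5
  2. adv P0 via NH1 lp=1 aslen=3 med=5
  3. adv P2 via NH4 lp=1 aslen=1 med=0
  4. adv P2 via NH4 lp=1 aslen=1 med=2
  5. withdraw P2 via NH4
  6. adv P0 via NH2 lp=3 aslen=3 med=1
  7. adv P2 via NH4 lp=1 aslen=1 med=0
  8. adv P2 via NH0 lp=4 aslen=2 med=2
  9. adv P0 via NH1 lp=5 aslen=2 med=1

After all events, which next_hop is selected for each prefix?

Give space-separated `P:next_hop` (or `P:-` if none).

Answer: P0:NH1 P1:- P2:NH0

Derivation:
Op 1: best P0=NH0 P1=- P2=-
Op 2: best P0=NH0 P1=- P2=-
Op 3: best P0=NH0 P1=- P2=NH4
Op 4: best P0=NH0 P1=- P2=NH4
Op 5: best P0=NH0 P1=- P2=-
Op 6: best P0=NH2 P1=- P2=-
Op 7: best P0=NH2 P1=- P2=NH4
Op 8: best P0=NH2 P1=- P2=NH0
Op 9: best P0=NH1 P1=- P2=NH0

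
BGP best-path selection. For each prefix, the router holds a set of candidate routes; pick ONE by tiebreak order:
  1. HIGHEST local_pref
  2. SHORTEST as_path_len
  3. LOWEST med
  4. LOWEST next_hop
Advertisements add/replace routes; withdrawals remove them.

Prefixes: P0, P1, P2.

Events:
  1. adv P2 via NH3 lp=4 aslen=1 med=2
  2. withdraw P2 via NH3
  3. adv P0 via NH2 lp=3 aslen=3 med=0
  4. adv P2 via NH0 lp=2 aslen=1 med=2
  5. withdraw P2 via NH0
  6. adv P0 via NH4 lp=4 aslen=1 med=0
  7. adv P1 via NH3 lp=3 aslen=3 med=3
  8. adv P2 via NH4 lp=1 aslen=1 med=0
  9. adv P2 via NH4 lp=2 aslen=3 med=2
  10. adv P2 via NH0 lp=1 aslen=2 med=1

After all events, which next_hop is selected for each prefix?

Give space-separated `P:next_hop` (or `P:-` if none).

Op 1: best P0=- P1=- P2=NH3
Op 2: best P0=- P1=- P2=-
Op 3: best P0=NH2 P1=- P2=-
Op 4: best P0=NH2 P1=- P2=NH0
Op 5: best P0=NH2 P1=- P2=-
Op 6: best P0=NH4 P1=- P2=-
Op 7: best P0=NH4 P1=NH3 P2=-
Op 8: best P0=NH4 P1=NH3 P2=NH4
Op 9: best P0=NH4 P1=NH3 P2=NH4
Op 10: best P0=NH4 P1=NH3 P2=NH4

Answer: P0:NH4 P1:NH3 P2:NH4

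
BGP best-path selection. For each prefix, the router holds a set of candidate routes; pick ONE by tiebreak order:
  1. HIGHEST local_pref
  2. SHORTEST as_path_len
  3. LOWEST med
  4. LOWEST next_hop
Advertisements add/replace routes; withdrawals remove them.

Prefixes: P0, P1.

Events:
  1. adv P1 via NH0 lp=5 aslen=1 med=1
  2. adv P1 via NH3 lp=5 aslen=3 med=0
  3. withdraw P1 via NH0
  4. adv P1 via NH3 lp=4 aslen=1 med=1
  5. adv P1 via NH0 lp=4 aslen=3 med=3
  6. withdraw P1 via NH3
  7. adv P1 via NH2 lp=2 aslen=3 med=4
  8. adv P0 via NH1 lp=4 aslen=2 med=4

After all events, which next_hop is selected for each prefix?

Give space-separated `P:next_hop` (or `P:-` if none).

Op 1: best P0=- P1=NH0
Op 2: best P0=- P1=NH0
Op 3: best P0=- P1=NH3
Op 4: best P0=- P1=NH3
Op 5: best P0=- P1=NH3
Op 6: best P0=- P1=NH0
Op 7: best P0=- P1=NH0
Op 8: best P0=NH1 P1=NH0

Answer: P0:NH1 P1:NH0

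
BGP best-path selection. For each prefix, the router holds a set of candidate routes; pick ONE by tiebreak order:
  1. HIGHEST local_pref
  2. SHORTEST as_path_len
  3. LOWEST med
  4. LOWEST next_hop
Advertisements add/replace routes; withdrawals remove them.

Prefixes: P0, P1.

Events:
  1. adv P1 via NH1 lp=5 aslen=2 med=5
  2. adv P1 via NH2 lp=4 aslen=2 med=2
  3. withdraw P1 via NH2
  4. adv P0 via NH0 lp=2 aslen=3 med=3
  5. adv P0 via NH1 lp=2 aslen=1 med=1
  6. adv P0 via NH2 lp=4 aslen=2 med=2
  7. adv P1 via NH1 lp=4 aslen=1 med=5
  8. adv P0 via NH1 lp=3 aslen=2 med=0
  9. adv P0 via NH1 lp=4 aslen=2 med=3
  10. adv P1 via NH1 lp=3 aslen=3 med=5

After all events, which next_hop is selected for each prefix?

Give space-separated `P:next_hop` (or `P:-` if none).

Op 1: best P0=- P1=NH1
Op 2: best P0=- P1=NH1
Op 3: best P0=- P1=NH1
Op 4: best P0=NH0 P1=NH1
Op 5: best P0=NH1 P1=NH1
Op 6: best P0=NH2 P1=NH1
Op 7: best P0=NH2 P1=NH1
Op 8: best P0=NH2 P1=NH1
Op 9: best P0=NH2 P1=NH1
Op 10: best P0=NH2 P1=NH1

Answer: P0:NH2 P1:NH1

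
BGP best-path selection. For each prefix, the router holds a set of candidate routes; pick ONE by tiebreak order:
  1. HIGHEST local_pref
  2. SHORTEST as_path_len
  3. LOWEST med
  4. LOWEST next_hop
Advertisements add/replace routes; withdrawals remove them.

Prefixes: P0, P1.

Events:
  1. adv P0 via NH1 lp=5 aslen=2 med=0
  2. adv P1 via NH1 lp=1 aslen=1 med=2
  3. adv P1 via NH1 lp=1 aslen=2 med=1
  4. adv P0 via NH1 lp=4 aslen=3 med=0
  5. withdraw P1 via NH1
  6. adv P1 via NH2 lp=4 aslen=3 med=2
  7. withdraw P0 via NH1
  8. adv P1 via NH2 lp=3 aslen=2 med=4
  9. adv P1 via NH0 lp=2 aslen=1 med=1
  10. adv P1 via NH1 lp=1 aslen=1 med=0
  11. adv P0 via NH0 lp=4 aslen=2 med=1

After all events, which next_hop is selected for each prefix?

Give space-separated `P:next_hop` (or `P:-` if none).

Answer: P0:NH0 P1:NH2

Derivation:
Op 1: best P0=NH1 P1=-
Op 2: best P0=NH1 P1=NH1
Op 3: best P0=NH1 P1=NH1
Op 4: best P0=NH1 P1=NH1
Op 5: best P0=NH1 P1=-
Op 6: best P0=NH1 P1=NH2
Op 7: best P0=- P1=NH2
Op 8: best P0=- P1=NH2
Op 9: best P0=- P1=NH2
Op 10: best P0=- P1=NH2
Op 11: best P0=NH0 P1=NH2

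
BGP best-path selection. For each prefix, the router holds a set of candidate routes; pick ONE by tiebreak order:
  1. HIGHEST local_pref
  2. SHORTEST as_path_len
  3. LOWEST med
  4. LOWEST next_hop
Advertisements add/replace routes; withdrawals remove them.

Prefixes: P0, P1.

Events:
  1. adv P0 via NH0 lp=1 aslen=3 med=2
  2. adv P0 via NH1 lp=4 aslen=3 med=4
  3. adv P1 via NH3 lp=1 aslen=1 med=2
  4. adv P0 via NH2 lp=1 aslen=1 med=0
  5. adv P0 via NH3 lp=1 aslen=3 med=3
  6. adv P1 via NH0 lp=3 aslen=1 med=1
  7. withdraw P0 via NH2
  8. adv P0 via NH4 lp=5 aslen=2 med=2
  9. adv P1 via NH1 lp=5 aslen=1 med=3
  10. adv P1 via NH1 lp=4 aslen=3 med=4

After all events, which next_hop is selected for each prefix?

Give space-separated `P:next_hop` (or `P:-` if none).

Answer: P0:NH4 P1:NH1

Derivation:
Op 1: best P0=NH0 P1=-
Op 2: best P0=NH1 P1=-
Op 3: best P0=NH1 P1=NH3
Op 4: best P0=NH1 P1=NH3
Op 5: best P0=NH1 P1=NH3
Op 6: best P0=NH1 P1=NH0
Op 7: best P0=NH1 P1=NH0
Op 8: best P0=NH4 P1=NH0
Op 9: best P0=NH4 P1=NH1
Op 10: best P0=NH4 P1=NH1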